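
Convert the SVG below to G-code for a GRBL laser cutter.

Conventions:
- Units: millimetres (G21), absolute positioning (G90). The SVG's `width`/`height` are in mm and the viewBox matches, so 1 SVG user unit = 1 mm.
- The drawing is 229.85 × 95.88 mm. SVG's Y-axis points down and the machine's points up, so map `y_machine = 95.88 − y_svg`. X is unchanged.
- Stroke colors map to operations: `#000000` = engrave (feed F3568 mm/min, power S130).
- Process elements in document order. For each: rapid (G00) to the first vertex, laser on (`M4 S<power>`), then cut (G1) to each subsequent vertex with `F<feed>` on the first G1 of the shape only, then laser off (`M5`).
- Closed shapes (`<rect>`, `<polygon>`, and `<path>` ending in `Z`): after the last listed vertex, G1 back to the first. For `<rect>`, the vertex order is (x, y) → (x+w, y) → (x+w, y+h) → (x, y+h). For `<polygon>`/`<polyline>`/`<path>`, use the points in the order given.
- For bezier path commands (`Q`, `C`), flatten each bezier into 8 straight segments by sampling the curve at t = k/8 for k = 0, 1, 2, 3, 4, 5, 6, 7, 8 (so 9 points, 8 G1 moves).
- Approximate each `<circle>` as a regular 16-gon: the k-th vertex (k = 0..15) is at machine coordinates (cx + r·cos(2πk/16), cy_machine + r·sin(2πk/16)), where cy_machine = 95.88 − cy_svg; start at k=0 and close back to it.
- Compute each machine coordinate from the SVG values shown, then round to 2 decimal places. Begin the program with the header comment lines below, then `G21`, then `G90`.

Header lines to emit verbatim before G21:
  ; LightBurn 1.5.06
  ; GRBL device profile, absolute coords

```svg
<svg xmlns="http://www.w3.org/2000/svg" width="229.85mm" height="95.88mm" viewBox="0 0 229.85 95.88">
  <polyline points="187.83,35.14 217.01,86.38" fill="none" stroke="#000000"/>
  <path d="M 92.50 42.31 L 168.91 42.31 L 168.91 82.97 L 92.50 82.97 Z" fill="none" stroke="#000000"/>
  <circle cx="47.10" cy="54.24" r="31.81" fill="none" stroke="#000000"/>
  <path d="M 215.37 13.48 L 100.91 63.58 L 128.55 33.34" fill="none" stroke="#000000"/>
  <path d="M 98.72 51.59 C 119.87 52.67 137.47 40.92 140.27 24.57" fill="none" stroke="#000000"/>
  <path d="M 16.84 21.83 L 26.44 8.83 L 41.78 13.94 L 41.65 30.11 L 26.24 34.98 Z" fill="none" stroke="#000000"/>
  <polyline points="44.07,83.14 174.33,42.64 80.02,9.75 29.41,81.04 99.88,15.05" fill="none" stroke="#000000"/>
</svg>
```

; LightBurn 1.5.06
; GRBL device profile, absolute coords
G21
G90
G00 X187.83 Y60.74
M4 S130
G1 X217.01 Y9.50 F3568
M5
G00 X92.50 Y53.57
M4 S130
G1 X168.91 Y53.57 F3568
G1 X168.91 Y12.91
G1 X92.50 Y12.91
G1 X92.50 Y53.57
M5
G00 X78.91 Y41.64
M4 S130
G1 X76.49 Y53.81 F3568
G1 X69.59 Y64.13
G1 X59.27 Y71.03
G1 X47.10 Y73.45
G1 X34.93 Y71.03
G1 X24.61 Y64.13
G1 X17.71 Y53.81
G1 X15.29 Y41.64
G1 X17.71 Y29.47
G1 X24.61 Y19.15
G1 X34.93 Y12.25
G1 X47.10 Y9.83
G1 X59.27 Y12.25
G1 X69.59 Y19.15
G1 X76.49 Y29.47
G1 X78.91 Y41.64
M5
G00 X215.37 Y82.40
M4 S130
G1 X100.91 Y32.30 F3568
G1 X128.55 Y62.54
M5
G00 X98.72 Y44.29
M4 S130
G1 X106.46 Y44.47 F3568
G1 X113.74 Y45.76
G1 X120.42 Y48.05
G1 X126.38 Y51.26
G1 X131.47 Y55.29
G1 X135.57 Y60.04
G1 X138.55 Y65.41
G1 X140.27 Y71.31
M5
G00 X16.84 Y74.05
M4 S130
G1 X26.44 Y87.05 F3568
G1 X41.78 Y81.94
G1 X41.65 Y65.77
G1 X26.24 Y60.90
G1 X16.84 Y74.05
M5
G00 X44.07 Y12.74
M4 S130
G1 X174.33 Y53.24 F3568
G1 X80.02 Y86.13
G1 X29.41 Y14.84
G1 X99.88 Y80.83
M5

Since the viewBox matches the mm dimensions, user units are millimetres directly. The only transform is the Y-flip y_m = 95.88 − y_svg.

Shape 1 is a line segment drawn with `<polyline>`. Its stroke #000000 means engrave at S130, F3568. After flipping Y the toolpath is (187.83,60.74) → (217.01,9.50).

Shape 2 is a rectangle drawn with `<path>`. Its stroke #000000 means engrave at S130, F3568. After flipping Y the toolpath is (92.50,53.57) → (168.91,53.57) → (168.91,12.91) → (92.50,12.91) → (92.50,53.57), returning to the start.

Shape 3 is a circle drawn with `<circle>`. Its stroke #000000 means engrave at S130, F3568. After flipping Y the toolpath is (78.91,41.64) → (76.49,53.81) → (69.59,64.13) → (59.27,71.03) → (47.10,73.45) → (34.93,71.03) → (24.61,64.13) → (17.71,53.81) → (15.29,41.64) → (17.71,29.47) → (24.61,19.15) → (34.93,12.25) → (47.10,9.83) → (59.27,12.25) → (69.59,19.15) → (76.49,29.47) → (78.91,41.64), returning to the start.

Shape 4 is a open polyline drawn with `<path>`. Its stroke #000000 means engrave at S130, F3568. After flipping Y the toolpath is (215.37,82.40) → (100.91,32.30) → (128.55,62.54).

Shape 5 is a cubic bezier drawn with `<path>`. Its stroke #000000 means engrave at S130, F3568. After flipping Y the toolpath is (98.72,44.29) → (106.46,44.47) → (113.74,45.76) → (120.42,48.05) → (126.38,51.26) → (131.47,55.29) → (135.57,60.04) → (138.55,65.41) → (140.27,71.31).

Shape 6 is a regular polygon drawn with `<path>`. Its stroke #000000 means engrave at S130, F3568. After flipping Y the toolpath is (16.84,74.05) → (26.44,87.05) → (41.78,81.94) → (41.65,65.77) → (26.24,60.90) → (16.84,74.05), returning to the start.

Shape 7 is a open polyline drawn with `<polyline>`. Its stroke #000000 means engrave at S130, F3568. After flipping Y the toolpath is (44.07,12.74) → (174.33,53.24) → (80.02,86.13) → (29.41,14.84) → (99.88,80.83).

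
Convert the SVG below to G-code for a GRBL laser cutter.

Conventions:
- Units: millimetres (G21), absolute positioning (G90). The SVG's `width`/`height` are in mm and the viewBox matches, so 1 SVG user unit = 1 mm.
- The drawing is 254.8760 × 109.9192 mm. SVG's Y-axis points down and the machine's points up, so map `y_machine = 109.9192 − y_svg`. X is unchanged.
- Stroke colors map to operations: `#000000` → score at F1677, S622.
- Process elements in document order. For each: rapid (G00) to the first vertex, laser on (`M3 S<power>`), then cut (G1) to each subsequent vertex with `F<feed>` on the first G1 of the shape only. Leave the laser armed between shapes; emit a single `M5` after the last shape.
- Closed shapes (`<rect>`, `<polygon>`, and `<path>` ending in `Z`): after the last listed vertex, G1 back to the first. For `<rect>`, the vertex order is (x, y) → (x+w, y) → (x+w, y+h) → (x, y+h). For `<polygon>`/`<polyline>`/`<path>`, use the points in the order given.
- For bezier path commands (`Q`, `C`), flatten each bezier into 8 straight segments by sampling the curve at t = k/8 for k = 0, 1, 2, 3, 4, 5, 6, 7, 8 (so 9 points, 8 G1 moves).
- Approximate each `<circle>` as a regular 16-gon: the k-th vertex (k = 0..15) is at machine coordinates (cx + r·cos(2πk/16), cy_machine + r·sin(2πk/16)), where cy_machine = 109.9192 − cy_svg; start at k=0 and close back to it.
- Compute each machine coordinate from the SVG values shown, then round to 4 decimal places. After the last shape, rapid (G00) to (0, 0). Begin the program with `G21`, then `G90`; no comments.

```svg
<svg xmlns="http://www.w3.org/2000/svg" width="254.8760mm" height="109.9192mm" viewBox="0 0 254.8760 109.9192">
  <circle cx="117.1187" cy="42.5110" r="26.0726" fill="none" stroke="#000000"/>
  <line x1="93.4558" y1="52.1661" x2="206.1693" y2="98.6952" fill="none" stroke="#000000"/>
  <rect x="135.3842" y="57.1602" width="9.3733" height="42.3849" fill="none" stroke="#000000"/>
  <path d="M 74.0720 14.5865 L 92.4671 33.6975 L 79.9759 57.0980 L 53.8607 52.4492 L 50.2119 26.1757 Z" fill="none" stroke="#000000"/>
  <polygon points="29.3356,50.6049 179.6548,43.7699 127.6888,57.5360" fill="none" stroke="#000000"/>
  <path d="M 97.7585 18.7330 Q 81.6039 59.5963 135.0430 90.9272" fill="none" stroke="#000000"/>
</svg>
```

Since the viewBox matches the mm dimensions, user units are millimetres directly. The only transform is the Y-flip y_m = 109.9192 − y_svg.

Shape 1 is a circle drawn with `<circle>`. Its stroke #000000 means score at S622, F1677. After flipping Y the toolpath is (143.1913,67.4082) → (141.2066,77.3858) → (135.5548,85.8443) → (127.0963,91.4961) → (117.1187,93.4808) → (107.1411,91.4961) → (98.6826,85.8443) → (93.0308,77.3858) → (91.0461,67.4082) → (93.0308,57.4306) → (98.6826,48.9721) → (107.1411,43.3203) → (117.1187,41.3356) → (127.0963,43.3203) → (135.5548,48.9721) → (141.2066,57.4306) → (143.1913,67.4082), returning to the start.

Shape 2 is a line segment drawn with `<line>`. Its stroke #000000 means score at S622, F1677. After flipping Y the toolpath is (93.4558,57.7531) → (206.1693,11.2240).

Shape 3 is a rectangle drawn with `<rect>`. Its stroke #000000 means score at S622, F1677. After flipping Y the toolpath is (135.3842,52.7590) → (144.7575,52.7590) → (144.7575,10.3741) → (135.3842,10.3741) → (135.3842,52.7590), returning to the start.

Shape 4 is a regular polygon drawn with `<path>`. Its stroke #000000 means score at S622, F1677. After flipping Y the toolpath is (74.0720,95.3327) → (92.4671,76.2217) → (79.9759,52.8212) → (53.8607,57.4700) → (50.2119,83.7435) → (74.0720,95.3327), returning to the start.

Shape 5 is a closed polygon drawn with `<polygon>`. Its stroke #000000 means score at S622, F1677. After flipping Y the toolpath is (29.3356,59.3143) → (179.6548,66.1493) → (127.6888,52.3832) → (29.3356,59.3143), returning to the start.

Shape 6 is a quadratic bezier drawn with `<path>`. Its stroke #000000 means score at S622, F1677. After flipping Y the toolpath is (97.7585,91.1862) → (94.8073,81.1193) → (94.0308,71.3503) → (95.4292,61.8792) → (99.0023,52.7060) → (104.7503,43.8307) → (112.6731,35.2532) → (122.7706,26.9737) → (135.0430,18.9920).

G21
G90
G00 X143.1913 Y67.4082
M3 S622
G1 X141.2066 Y77.3858 F1677
G1 X135.5548 Y85.8443
G1 X127.0963 Y91.4961
G1 X117.1187 Y93.4808
G1 X107.1411 Y91.4961
G1 X98.6826 Y85.8443
G1 X93.0308 Y77.3858
G1 X91.0461 Y67.4082
G1 X93.0308 Y57.4306
G1 X98.6826 Y48.9721
G1 X107.1411 Y43.3203
G1 X117.1187 Y41.3356
G1 X127.0963 Y43.3203
G1 X135.5548 Y48.9721
G1 X141.2066 Y57.4306
G1 X143.1913 Y67.4082
G00 X93.4558 Y57.7531
M3 S622
G1 X206.1693 Y11.2240 F1677
G00 X135.3842 Y52.7590
M3 S622
G1 X144.7575 Y52.7590 F1677
G1 X144.7575 Y10.3741
G1 X135.3842 Y10.3741
G1 X135.3842 Y52.7590
G00 X74.0720 Y95.3327
M3 S622
G1 X92.4671 Y76.2217 F1677
G1 X79.9759 Y52.8212
G1 X53.8607 Y57.4700
G1 X50.2119 Y83.7435
G1 X74.0720 Y95.3327
G00 X29.3356 Y59.3143
M3 S622
G1 X179.6548 Y66.1493 F1677
G1 X127.6888 Y52.3832
G1 X29.3356 Y59.3143
G00 X97.7585 Y91.1862
M3 S622
G1 X94.8073 Y81.1193 F1677
G1 X94.0308 Y71.3503
G1 X95.4292 Y61.8792
G1 X99.0023 Y52.7060
G1 X104.7503 Y43.8307
G1 X112.6731 Y35.2532
G1 X122.7706 Y26.9737
G1 X135.0430 Y18.9920
M5
G00 X0.0000 Y0.0000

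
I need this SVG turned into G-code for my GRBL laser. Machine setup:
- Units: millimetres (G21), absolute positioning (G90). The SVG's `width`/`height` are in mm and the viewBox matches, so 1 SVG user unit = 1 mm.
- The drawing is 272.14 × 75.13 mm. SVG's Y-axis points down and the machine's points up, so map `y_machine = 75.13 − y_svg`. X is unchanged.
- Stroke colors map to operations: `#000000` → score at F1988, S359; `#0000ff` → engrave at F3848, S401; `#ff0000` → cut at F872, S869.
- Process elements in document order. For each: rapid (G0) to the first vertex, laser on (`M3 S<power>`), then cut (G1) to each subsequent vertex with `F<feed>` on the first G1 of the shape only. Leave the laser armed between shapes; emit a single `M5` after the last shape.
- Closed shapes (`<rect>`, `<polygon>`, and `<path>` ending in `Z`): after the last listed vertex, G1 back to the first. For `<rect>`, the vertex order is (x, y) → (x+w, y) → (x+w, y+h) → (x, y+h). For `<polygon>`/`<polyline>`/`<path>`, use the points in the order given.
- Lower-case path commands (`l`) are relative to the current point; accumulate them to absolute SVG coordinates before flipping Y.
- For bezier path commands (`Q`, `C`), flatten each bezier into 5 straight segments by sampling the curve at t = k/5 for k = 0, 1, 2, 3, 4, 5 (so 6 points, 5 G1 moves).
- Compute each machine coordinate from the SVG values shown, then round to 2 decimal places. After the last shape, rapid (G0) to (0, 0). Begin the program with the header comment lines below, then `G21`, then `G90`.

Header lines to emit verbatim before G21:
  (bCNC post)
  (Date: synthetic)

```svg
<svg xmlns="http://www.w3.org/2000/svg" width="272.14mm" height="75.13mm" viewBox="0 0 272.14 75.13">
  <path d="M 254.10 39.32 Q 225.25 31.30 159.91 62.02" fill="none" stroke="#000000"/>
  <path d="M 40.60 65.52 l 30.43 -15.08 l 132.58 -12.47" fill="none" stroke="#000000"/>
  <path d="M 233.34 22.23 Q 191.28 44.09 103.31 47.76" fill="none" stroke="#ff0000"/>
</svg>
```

(bCNC post)
(Date: synthetic)
G21
G90
G0 X254.10 Y35.81
M3 S359
G1 X241.10 Y37.47 F1988
G1 X225.18 Y36.03
G1 X206.34 Y31.49
G1 X184.59 Y23.85
G1 X159.91 Y13.11
G0 X40.60 Y9.61
M3 S359
G1 X71.03 Y24.69 F1988
G1 X203.61 Y37.16
G0 X233.34 Y52.90
M3 S869
G1 X214.68 Y44.88 F872
G1 X192.35 Y38.32
G1 X166.34 Y33.22
G1 X136.66 Y29.57
G1 X103.31 Y27.37
M5
G0 X0.00 Y0.00

viewBox `0 0 272.14 75.13` with mm width/height → 1 unit = 1 mm. Flip: y_m = 75.13 − y_svg.

**Shape 1** — `<path>` quadratic bezier, stroke `#000000` → score (S359, F1988). Control points (SVG): P0=(254.10,39.32), P1=(225.25,31.30), P2=(159.91,62.02); sampled at t=k/5. Machine vertices: (254.10,35.81) → (241.10,37.47) → (225.18,36.03) → (206.34,31.49) → (184.59,23.85) → (159.91,13.11). Open path.

**Shape 2** — `<path>` open polyline, stroke `#000000` → score (S359, F1988). Machine vertices: (40.60,9.61) → (71.03,24.69) → (203.61,37.16). Open path.

**Shape 3** — `<path>` quadratic bezier, stroke `#ff0000` → cut (S869, F872). Control points (SVG): P0=(233.34,22.23), P1=(191.28,44.09), P2=(103.31,47.76); sampled at t=k/5. Machine vertices: (233.34,52.90) → (214.68,44.88) → (192.35,38.32) → (166.34,33.22) → (136.66,29.57) → (103.31,27.37). Open path.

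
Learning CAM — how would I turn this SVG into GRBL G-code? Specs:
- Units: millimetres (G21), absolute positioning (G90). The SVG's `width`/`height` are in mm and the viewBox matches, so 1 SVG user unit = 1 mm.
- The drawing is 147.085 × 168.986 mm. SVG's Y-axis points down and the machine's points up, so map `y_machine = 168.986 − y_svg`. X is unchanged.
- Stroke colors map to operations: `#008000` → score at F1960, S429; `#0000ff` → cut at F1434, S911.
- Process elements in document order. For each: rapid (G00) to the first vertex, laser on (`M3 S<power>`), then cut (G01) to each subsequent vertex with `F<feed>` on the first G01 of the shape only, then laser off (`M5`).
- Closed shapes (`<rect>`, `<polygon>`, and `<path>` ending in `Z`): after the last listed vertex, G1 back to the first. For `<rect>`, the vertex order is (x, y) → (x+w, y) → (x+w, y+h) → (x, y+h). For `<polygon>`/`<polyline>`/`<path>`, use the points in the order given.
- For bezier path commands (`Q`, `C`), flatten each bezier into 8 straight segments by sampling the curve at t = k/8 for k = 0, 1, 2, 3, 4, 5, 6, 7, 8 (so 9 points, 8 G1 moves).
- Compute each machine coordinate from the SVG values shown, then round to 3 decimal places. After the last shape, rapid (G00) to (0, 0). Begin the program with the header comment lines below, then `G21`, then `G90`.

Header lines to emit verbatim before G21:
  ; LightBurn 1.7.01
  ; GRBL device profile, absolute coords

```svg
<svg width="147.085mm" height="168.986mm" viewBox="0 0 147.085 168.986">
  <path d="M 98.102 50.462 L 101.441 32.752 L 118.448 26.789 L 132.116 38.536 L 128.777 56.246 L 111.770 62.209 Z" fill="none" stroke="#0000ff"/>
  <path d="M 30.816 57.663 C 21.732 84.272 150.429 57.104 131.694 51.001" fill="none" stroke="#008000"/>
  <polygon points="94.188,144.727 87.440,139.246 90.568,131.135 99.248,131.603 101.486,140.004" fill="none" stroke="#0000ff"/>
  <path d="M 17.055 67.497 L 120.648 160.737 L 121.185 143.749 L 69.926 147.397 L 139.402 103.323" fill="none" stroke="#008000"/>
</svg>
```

; LightBurn 1.7.01
; GRBL device profile, absolute coords
G21
G90
G00 X98.102 Y118.524
M3 S911
G01 X101.441 Y136.234 F1434
G01 X118.448 Y142.197
G01 X132.116 Y130.450
G01 X128.777 Y112.740
G01 X111.770 Y106.777
G01 X98.102 Y118.524
M5
G00 X30.816 Y111.323
M3 S429
G01 X33.311 Y103.719 F1960
G01 X45.380 Y100.280
G01 X63.682 Y100.128
G01 X84.874 Y102.387
G01 X105.614 Y106.179
G01 X122.558 Y110.627
G01 X132.366 Y114.855
G01 X131.694 Y117.985
M5
G00 X94.188 Y24.259
M3 S911
G01 X87.440 Y29.740 F1434
G01 X90.568 Y37.851
G01 X99.248 Y37.383
G01 X101.486 Y28.982
G01 X94.188 Y24.259
M5
G00 X17.055 Y101.489
M3 S429
G01 X120.648 Y8.249 F1960
G01 X121.185 Y25.237
G01 X69.926 Y21.589
G01 X139.402 Y65.663
M5
G00 X0.000 Y0.000

viewBox `0 0 147.085 168.986` with mm width/height → 1 unit = 1 mm. Flip: y_m = 168.986 − y_svg.

**Shape 1** — `<path>` regular polygon, stroke `#0000ff` → cut (S911, F1434). Machine vertices: (98.102,118.524) → (101.441,136.234) → (118.448,142.197) → (132.116,130.450) → (128.777,112.740) → (111.770,106.777) → (98.102,118.524). Closed: final G1 returns to the first vertex.

**Shape 2** — `<path>` cubic bezier, stroke `#008000` → score (S429, F1960). Control points (SVG): P0=(30.816,57.663), P1=(21.732,84.272), P2=(150.429,57.104), P3=(131.694,51.001); sampled at t=k/8. Machine vertices: (30.816,111.323) → (33.311,103.719) → (45.380,100.280) → (63.682,100.128) → (84.874,102.387) → (105.614,106.179) → (122.558,110.627) → (132.366,114.855) → (131.694,117.985). Open path.

**Shape 3** — `<polygon>` regular polygon, stroke `#0000ff` → cut (S911, F1434). Machine vertices: (94.188,24.259) → (87.440,29.740) → (90.568,37.851) → (99.248,37.383) → (101.486,28.982) → (94.188,24.259). Closed: final G1 returns to the first vertex.

**Shape 4** — `<path>` open polyline, stroke `#008000` → score (S429, F1960). Machine vertices: (17.055,101.489) → (120.648,8.249) → (121.185,25.237) → (69.926,21.589) → (139.402,65.663). Open path.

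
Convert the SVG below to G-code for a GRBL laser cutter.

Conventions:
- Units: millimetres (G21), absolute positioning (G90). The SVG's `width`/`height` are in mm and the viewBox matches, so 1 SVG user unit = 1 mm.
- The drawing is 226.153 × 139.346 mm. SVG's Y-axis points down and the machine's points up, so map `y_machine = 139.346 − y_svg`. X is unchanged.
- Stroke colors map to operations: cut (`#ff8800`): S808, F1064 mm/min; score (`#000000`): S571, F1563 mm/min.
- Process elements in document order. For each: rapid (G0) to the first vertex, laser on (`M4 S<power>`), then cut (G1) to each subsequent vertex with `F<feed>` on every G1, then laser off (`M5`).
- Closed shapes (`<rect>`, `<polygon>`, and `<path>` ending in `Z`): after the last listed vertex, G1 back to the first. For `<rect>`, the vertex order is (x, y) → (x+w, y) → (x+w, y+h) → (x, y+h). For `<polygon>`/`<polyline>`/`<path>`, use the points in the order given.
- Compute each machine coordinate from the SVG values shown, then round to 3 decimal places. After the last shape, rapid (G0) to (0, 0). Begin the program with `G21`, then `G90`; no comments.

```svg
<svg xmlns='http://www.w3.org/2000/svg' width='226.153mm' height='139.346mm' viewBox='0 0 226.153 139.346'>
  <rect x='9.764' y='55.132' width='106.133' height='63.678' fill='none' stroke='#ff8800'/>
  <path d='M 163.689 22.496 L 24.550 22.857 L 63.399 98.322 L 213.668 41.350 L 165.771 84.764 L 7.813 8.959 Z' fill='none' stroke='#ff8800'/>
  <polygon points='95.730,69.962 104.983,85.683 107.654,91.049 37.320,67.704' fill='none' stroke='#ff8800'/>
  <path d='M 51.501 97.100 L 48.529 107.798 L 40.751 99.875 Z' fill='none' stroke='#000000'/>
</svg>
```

Since the viewBox matches the mm dimensions, user units are millimetres directly. The only transform is the Y-flip y_m = 139.346 − y_svg.

Shape 1 is a rectangle drawn with `<rect>`. Its stroke #ff8800 means cut at S808, F1064. After flipping Y the toolpath is (9.764,84.214) → (115.897,84.214) → (115.897,20.536) → (9.764,20.536) → (9.764,84.214), returning to the start.

Shape 2 is a closed polygon drawn with `<path>`. Its stroke #ff8800 means cut at S808, F1064. After flipping Y the toolpath is (163.689,116.850) → (24.550,116.489) → (63.399,41.024) → (213.668,97.996) → (165.771,54.582) → (7.813,130.387) → (163.689,116.850), returning to the start.

Shape 3 is a closed polygon drawn with `<polygon>`. Its stroke #ff8800 means cut at S808, F1064. After flipping Y the toolpath is (95.730,69.384) → (104.983,53.663) → (107.654,48.297) → (37.320,71.642) → (95.730,69.384), returning to the start.

Shape 4 is a regular polygon drawn with `<path>`. Its stroke #000000 means score at S571, F1563. After flipping Y the toolpath is (51.501,42.246) → (48.529,31.548) → (40.751,39.471) → (51.501,42.246), returning to the start.

G21
G90
G0 X9.764 Y84.214
M4 S808
G1 X115.897 Y84.214 F1064
G1 X115.897 Y20.536 F1064
G1 X9.764 Y20.536 F1064
G1 X9.764 Y84.214 F1064
M5
G0 X163.689 Y116.850
M4 S808
G1 X24.550 Y116.489 F1064
G1 X63.399 Y41.024 F1064
G1 X213.668 Y97.996 F1064
G1 X165.771 Y54.582 F1064
G1 X7.813 Y130.387 F1064
G1 X163.689 Y116.850 F1064
M5
G0 X95.730 Y69.384
M4 S808
G1 X104.983 Y53.663 F1064
G1 X107.654 Y48.297 F1064
G1 X37.320 Y71.642 F1064
G1 X95.730 Y69.384 F1064
M5
G0 X51.501 Y42.246
M4 S571
G1 X48.529 Y31.548 F1563
G1 X40.751 Y39.471 F1563
G1 X51.501 Y42.246 F1563
M5
G0 X0.000 Y0.000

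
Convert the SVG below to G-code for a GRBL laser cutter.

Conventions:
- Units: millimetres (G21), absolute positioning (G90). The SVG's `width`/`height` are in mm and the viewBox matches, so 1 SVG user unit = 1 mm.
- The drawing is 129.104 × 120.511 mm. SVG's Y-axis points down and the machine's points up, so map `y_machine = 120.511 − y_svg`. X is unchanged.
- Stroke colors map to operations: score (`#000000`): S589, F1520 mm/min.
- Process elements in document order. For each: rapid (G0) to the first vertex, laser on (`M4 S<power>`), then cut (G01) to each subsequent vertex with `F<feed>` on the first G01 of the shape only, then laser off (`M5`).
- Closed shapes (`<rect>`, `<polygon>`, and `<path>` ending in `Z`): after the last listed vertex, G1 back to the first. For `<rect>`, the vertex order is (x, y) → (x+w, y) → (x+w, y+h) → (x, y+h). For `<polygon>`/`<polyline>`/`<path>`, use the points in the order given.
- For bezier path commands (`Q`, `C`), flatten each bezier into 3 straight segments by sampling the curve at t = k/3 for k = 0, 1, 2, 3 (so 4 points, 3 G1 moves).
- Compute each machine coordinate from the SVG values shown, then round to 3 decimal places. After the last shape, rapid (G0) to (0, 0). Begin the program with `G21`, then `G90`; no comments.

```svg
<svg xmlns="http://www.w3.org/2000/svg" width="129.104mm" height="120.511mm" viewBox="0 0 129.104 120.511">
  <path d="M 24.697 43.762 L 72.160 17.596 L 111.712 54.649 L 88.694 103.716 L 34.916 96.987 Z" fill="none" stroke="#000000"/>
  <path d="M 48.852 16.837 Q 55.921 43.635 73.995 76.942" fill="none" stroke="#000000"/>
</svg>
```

viewBox `0 0 129.104 120.511` with mm width/height → 1 unit = 1 mm. Flip: y_m = 120.511 − y_svg.

**Shape 1** — `<path>` regular polygon, stroke `#000000` → score (S589, F1520). Machine vertices: (24.697,76.749) → (72.160,102.915) → (111.712,65.862) → (88.694,16.795) → (34.916,23.524) → (24.697,76.749). Closed: final G1 returns to the first vertex.

**Shape 2** — `<path>` quadratic bezier, stroke `#000000` → score (S589, F1520). Control points (SVG): P0=(48.852,16.837), P1=(55.921,43.635), P2=(73.995,76.942); sampled at t=k/3. Machine vertices: (48.852,103.674) → (54.787,85.085) → (63.168,65.050) → (73.995,43.569). Open path.

G21
G90
G0 X24.697 Y76.749
M4 S589
G01 X72.160 Y102.915 F1520
G01 X111.712 Y65.862
G01 X88.694 Y16.795
G01 X34.916 Y23.524
G01 X24.697 Y76.749
M5
G0 X48.852 Y103.674
M4 S589
G01 X54.787 Y85.085 F1520
G01 X63.168 Y65.050
G01 X73.995 Y43.569
M5
G0 X0.000 Y0.000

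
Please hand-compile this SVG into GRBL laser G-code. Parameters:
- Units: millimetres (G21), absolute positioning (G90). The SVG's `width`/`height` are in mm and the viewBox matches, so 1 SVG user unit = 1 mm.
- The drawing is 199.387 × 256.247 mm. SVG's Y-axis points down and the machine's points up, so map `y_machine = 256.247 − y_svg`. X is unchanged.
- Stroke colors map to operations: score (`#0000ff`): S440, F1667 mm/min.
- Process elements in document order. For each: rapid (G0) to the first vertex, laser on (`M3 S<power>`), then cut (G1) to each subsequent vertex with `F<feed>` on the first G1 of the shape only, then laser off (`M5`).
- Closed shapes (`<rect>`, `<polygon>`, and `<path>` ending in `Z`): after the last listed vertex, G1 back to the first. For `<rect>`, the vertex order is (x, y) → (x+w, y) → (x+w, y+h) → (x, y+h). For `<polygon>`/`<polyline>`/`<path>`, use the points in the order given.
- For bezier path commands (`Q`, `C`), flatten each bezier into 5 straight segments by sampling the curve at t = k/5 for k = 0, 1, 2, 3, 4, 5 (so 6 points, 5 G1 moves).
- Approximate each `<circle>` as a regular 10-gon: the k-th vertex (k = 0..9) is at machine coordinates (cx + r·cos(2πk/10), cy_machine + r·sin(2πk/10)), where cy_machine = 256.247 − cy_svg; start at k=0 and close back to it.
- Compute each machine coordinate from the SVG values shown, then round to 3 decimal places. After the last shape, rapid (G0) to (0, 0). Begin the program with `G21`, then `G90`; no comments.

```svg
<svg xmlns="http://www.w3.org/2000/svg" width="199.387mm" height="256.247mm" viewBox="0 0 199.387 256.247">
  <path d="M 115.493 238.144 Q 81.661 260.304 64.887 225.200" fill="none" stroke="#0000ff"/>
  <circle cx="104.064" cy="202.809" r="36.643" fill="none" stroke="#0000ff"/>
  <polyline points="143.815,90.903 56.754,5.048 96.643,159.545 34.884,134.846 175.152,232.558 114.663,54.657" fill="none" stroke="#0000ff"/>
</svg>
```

G21
G90
G0 X115.493 Y18.103
M3 S440
G1 X102.643 Y11.530 F1667
G1 X91.157 Y9.537
G1 X81.035 Y12.126
G1 X72.279 Y19.296
G1 X64.887 Y31.047
M5
G0 X140.707 Y53.438
M3 S440
G1 X133.709 Y74.976 F1667
G1 X115.387 Y88.288
G1 X92.741 Y88.288
G1 X74.419 Y74.976
G1 X67.421 Y53.438
G1 X74.419 Y31.900
G1 X92.741 Y18.588
G1 X115.387 Y18.588
G1 X133.709 Y31.900
G1 X140.707 Y53.438
M5
G0 X143.815 Y165.344
M3 S440
G1 X56.754 Y251.199 F1667
G1 X96.643 Y96.702
G1 X34.884 Y121.401
G1 X175.152 Y23.689
G1 X114.663 Y201.590
M5
G0 X0.000 Y0.000

viewBox `0 0 199.387 256.247` with mm width/height → 1 unit = 1 mm. Flip: y_m = 256.247 − y_svg.

**Shape 1** — `<path>` quadratic bezier, stroke `#0000ff` → score (S440, F1667). Control points (SVG): P0=(115.493,238.144), P1=(81.661,260.304), P2=(64.887,225.200); sampled at t=k/5. Machine vertices: (115.493,18.103) → (102.643,11.530) → (91.157,9.537) → (81.035,12.126) → (72.279,19.296) → (64.887,31.047). Open path.

**Shape 2** — `<circle>` circle, stroke `#0000ff` → score (S440, F1667). Machine vertices: (140.707,53.438) → (133.709,74.976) → (115.387,88.288) → (92.741,88.288) → (74.419,74.976) → (67.421,53.438) → (74.419,31.900) → (92.741,18.588) → (115.387,18.588) → (133.709,31.900) → (140.707,53.438). Closed: final G1 returns to the first vertex.

**Shape 3** — `<polyline>` open polyline, stroke `#0000ff` → score (S440, F1667). Machine vertices: (143.815,165.344) → (56.754,251.199) → (96.643,96.702) → (34.884,121.401) → (175.152,23.689) → (114.663,201.590). Open path.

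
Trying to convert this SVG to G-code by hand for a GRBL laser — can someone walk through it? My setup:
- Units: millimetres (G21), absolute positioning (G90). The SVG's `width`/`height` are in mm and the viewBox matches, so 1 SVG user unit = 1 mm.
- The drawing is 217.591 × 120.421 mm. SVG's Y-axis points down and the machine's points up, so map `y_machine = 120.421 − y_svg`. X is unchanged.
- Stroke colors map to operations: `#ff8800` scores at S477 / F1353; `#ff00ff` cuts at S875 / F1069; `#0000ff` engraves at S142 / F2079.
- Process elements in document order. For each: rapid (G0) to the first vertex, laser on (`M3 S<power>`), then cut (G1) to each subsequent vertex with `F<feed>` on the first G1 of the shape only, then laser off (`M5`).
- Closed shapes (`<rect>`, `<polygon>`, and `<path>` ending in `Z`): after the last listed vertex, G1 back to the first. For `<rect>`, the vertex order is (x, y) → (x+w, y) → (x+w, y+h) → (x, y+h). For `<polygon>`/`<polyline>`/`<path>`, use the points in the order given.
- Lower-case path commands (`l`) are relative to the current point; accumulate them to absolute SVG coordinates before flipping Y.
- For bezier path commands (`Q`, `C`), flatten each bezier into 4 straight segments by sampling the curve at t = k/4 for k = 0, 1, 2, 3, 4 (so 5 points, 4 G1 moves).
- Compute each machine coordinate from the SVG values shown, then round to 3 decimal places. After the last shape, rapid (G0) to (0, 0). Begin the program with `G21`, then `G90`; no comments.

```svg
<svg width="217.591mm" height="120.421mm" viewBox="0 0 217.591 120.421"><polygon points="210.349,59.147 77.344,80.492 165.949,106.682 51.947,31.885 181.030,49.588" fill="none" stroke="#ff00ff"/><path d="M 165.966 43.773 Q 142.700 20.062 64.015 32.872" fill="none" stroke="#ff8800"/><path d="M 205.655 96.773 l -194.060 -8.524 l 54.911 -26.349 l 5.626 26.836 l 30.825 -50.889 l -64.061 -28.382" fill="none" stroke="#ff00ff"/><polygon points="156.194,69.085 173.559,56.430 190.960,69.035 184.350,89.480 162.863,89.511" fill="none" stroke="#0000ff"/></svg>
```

viewBox `0 0 217.591 120.421` with mm width/height → 1 unit = 1 mm. Flip: y_m = 120.421 − y_svg.

**Shape 1** — `<polygon>` closed polygon, stroke `#ff00ff` → cut (S875, F1069). Machine vertices: (210.349,61.274) → (77.344,39.929) → (165.949,13.739) → (51.947,88.536) → (181.030,70.833) → (210.349,61.274). Closed: final G1 returns to the first vertex.

**Shape 2** — `<path>` quadratic bezier, stroke `#ff8800` → score (S477, F1353). Control points (SVG): P0=(165.966,43.773), P1=(142.700,20.062), P2=(64.015,32.872); sampled at t=k/4. Machine vertices: (165.966,76.648) → (150.869,86.221) → (128.845,91.229) → (99.894,91.671) → (64.015,87.549). Open path.

**Shape 3** — `<path>` open polyline, stroke `#ff00ff` → cut (S875, F1069). Machine vertices: (205.655,23.648) → (11.595,32.172) → (66.506,58.521) → (72.132,31.685) → (102.957,82.574) → (38.896,110.956). Open path.

**Shape 4** — `<polygon>` regular polygon, stroke `#0000ff` → engrave (S142, F2079). Machine vertices: (156.194,51.336) → (173.559,63.991) → (190.960,51.386) → (184.350,30.941) → (162.863,30.910) → (156.194,51.336). Closed: final G1 returns to the first vertex.

G21
G90
G0 X210.349 Y61.274
M3 S875
G1 X77.344 Y39.929 F1069
G1 X165.949 Y13.739
G1 X51.947 Y88.536
G1 X181.030 Y70.833
G1 X210.349 Y61.274
M5
G0 X165.966 Y76.648
M3 S477
G1 X150.869 Y86.221 F1353
G1 X128.845 Y91.229
G1 X99.894 Y91.671
G1 X64.015 Y87.549
M5
G0 X205.655 Y23.648
M3 S875
G1 X11.595 Y32.172 F1069
G1 X66.506 Y58.521
G1 X72.132 Y31.685
G1 X102.957 Y82.574
G1 X38.896 Y110.956
M5
G0 X156.194 Y51.336
M3 S142
G1 X173.559 Y63.991 F2079
G1 X190.960 Y51.386
G1 X184.350 Y30.941
G1 X162.863 Y30.910
G1 X156.194 Y51.336
M5
G0 X0.000 Y0.000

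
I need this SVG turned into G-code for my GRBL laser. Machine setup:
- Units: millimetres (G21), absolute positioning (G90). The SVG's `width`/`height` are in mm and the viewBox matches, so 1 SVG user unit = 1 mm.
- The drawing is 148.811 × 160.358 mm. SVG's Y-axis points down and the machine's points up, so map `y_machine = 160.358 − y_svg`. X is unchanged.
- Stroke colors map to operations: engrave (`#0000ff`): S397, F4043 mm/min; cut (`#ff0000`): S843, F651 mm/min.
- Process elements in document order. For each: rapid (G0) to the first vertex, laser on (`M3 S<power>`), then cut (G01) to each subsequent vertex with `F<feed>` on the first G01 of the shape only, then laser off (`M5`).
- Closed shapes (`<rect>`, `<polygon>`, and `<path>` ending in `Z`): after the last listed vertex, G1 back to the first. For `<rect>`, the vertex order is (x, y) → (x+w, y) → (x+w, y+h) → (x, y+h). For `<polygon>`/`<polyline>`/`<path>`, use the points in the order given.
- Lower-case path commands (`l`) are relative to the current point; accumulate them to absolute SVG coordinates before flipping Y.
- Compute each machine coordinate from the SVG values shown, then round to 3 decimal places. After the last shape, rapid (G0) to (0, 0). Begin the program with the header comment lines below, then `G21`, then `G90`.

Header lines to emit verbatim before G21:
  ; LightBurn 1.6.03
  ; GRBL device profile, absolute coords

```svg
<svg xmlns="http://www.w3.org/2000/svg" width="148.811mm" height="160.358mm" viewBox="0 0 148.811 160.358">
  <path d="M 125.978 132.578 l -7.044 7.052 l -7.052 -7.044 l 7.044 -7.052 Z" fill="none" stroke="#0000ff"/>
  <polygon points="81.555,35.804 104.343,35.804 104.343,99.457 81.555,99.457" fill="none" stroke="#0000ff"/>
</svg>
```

viewBox `0 0 148.811 160.358` with mm width/height → 1 unit = 1 mm. Flip: y_m = 160.358 − y_svg.

**Shape 1** — `<path>` regular polygon, stroke `#0000ff` → engrave (S397, F4043). Machine vertices: (125.978,27.780) → (118.934,20.728) → (111.882,27.772) → (118.926,34.824) → (125.978,27.780). Closed: final G1 returns to the first vertex.

**Shape 2** — `<polygon>` rectangle, stroke `#0000ff` → engrave (S397, F4043). Machine vertices: (81.555,124.554) → (104.343,124.554) → (104.343,60.901) → (81.555,60.901) → (81.555,124.554). Closed: final G1 returns to the first vertex.

; LightBurn 1.6.03
; GRBL device profile, absolute coords
G21
G90
G0 X125.978 Y27.780
M3 S397
G01 X118.934 Y20.728 F4043
G01 X111.882 Y27.772
G01 X118.926 Y34.824
G01 X125.978 Y27.780
M5
G0 X81.555 Y124.554
M3 S397
G01 X104.343 Y124.554 F4043
G01 X104.343 Y60.901
G01 X81.555 Y60.901
G01 X81.555 Y124.554
M5
G0 X0.000 Y0.000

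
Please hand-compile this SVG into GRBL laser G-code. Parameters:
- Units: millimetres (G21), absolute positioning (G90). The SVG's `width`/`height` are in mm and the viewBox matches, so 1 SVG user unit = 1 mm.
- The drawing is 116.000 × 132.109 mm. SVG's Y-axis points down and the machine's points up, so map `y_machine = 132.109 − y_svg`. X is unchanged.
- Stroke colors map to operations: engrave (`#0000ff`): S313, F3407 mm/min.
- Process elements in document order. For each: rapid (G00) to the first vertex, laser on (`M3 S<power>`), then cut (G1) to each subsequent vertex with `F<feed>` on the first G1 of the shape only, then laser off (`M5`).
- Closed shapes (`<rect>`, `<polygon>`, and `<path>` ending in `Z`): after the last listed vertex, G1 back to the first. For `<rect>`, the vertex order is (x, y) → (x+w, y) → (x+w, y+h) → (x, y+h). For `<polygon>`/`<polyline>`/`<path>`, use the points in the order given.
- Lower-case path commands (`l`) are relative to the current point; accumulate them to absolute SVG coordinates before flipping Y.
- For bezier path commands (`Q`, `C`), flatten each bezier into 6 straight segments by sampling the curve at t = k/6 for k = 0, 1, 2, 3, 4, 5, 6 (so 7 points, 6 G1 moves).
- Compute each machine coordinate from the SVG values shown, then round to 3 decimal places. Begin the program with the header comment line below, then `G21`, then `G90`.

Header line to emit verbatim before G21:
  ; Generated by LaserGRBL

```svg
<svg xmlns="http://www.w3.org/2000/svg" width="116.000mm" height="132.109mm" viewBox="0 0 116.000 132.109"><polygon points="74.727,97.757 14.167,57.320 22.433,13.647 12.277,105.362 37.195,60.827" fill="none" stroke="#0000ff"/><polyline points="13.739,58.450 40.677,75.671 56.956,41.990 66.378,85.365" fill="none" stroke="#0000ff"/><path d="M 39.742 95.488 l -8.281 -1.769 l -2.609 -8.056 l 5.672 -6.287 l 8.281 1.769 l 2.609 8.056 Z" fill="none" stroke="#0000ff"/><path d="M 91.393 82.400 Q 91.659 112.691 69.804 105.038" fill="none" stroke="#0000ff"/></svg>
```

Since the viewBox matches the mm dimensions, user units are millimetres directly. The only transform is the Y-flip y_m = 132.109 − y_svg.

Shape 1 is a closed polygon drawn with `<polygon>`. Its stroke #0000ff means engrave at S313, F3407. After flipping Y the toolpath is (74.727,34.352) → (14.167,74.789) → (22.433,118.462) → (12.277,26.747) → (37.195,71.282) → (74.727,34.352), returning to the start.

Shape 2 is a open polyline drawn with `<polyline>`. Its stroke #0000ff means engrave at S313, F3407. After flipping Y the toolpath is (13.739,73.659) → (40.677,56.438) → (56.956,90.119) → (66.378,46.744).

Shape 3 is a regular polygon drawn with `<path>`. Its stroke #0000ff means engrave at S313, F3407. After flipping Y the toolpath is (39.742,36.621) → (31.461,38.390) → (28.852,46.446) → (34.524,52.733) → (42.805,50.964) → (45.414,42.908) → (39.742,36.621), returning to the start.

Shape 4 is a quadratic bezier drawn with `<path>`. Its stroke #0000ff means engrave at S313, F3407. After flipping Y the toolpath is (91.393,49.709) → (90.867,40.666) → (89.112,33.731) → (86.129,28.904) → (81.916,26.185) → (76.475,25.574) → (69.804,27.071).

; Generated by LaserGRBL
G21
G90
G00 X74.727 Y34.352
M3 S313
G1 X14.167 Y74.789 F3407
G1 X22.433 Y118.462
G1 X12.277 Y26.747
G1 X37.195 Y71.282
G1 X74.727 Y34.352
M5
G00 X13.739 Y73.659
M3 S313
G1 X40.677 Y56.438 F3407
G1 X56.956 Y90.119
G1 X66.378 Y46.744
M5
G00 X39.742 Y36.621
M3 S313
G1 X31.461 Y38.390 F3407
G1 X28.852 Y46.446
G1 X34.524 Y52.733
G1 X42.805 Y50.964
G1 X45.414 Y42.908
G1 X39.742 Y36.621
M5
G00 X91.393 Y49.709
M3 S313
G1 X90.867 Y40.666 F3407
G1 X89.112 Y33.731
G1 X86.129 Y28.904
G1 X81.916 Y26.185
G1 X76.475 Y25.574
G1 X69.804 Y27.071
M5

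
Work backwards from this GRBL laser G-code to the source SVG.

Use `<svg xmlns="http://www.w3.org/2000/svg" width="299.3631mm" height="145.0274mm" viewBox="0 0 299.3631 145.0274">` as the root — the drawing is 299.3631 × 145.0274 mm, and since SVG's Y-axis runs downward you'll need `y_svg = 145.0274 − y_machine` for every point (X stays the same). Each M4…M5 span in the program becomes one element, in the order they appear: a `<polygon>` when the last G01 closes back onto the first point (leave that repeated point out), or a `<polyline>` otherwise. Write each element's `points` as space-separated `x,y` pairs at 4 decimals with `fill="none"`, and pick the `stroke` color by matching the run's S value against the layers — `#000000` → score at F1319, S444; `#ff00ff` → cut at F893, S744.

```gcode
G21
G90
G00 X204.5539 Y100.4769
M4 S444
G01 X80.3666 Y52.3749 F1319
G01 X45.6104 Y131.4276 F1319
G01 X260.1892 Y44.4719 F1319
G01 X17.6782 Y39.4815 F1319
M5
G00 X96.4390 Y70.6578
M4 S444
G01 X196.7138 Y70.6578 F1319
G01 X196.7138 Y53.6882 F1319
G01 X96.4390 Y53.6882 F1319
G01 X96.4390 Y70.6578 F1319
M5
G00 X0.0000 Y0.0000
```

y_svg = 145.0274 − y_m. Every run uses S444, so all elements get stroke `#000000` (score).

[1] open run; points: 204.5539,44.5505 80.3666,92.6525 45.6104,13.5998 260.1892,100.5555 17.6782,105.5459

[2] closed run; points: 96.4390,74.3696 196.7138,74.3696 196.7138,91.3392 96.4390,91.3392

<svg xmlns="http://www.w3.org/2000/svg" width="299.3631mm" height="145.0274mm" viewBox="0 0 299.3631 145.0274">
  <polyline points="204.5539,44.5505 80.3666,92.6525 45.6104,13.5998 260.1892,100.5555 17.6782,105.5459" fill="none" stroke="#000000"/>
  <polygon points="96.4390,74.3696 196.7138,74.3696 196.7138,91.3392 96.4390,91.3392" fill="none" stroke="#000000"/>
</svg>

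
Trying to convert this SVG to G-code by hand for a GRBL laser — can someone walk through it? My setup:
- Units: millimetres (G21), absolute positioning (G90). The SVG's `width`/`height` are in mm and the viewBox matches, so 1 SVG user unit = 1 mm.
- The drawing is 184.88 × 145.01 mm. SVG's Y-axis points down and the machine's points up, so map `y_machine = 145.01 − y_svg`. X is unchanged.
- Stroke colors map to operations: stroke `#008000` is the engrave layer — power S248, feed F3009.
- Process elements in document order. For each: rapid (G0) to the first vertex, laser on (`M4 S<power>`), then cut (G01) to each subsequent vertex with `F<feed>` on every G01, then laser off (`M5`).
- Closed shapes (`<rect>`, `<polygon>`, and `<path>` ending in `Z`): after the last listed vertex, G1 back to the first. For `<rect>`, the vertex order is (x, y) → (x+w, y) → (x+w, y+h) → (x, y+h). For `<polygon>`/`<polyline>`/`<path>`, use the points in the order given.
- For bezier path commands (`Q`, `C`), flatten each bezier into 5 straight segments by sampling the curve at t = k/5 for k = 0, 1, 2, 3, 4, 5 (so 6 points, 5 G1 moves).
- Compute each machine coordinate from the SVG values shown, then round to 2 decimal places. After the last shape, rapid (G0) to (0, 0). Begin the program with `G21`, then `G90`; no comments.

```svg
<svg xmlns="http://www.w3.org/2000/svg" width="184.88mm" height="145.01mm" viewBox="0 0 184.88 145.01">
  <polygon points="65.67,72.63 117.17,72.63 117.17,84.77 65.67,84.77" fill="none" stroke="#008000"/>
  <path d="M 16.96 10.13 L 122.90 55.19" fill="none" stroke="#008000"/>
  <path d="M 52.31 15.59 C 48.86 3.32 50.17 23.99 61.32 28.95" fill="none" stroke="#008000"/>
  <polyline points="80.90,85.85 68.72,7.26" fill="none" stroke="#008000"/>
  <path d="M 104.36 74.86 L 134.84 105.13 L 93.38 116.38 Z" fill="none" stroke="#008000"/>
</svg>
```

G21
G90
G0 X65.67 Y72.38
M4 S248
G01 X117.17 Y72.38 F3009
G01 X117.17 Y60.24 F3009
G01 X65.67 Y60.24 F3009
G01 X65.67 Y72.38 F3009
M5
G0 X16.96 Y134.88
M4 S248
G01 X122.90 Y89.82 F3009
M5
G0 X52.31 Y129.42
M4 S248
G01 X50.85 Y133.22 F3009
G01 X50.78 Y131.45 F3009
G01 X52.34 Y126.44 F3009
G01 X55.77 Y120.53 F3009
G01 X61.32 Y116.06 F3009
M5
G0 X80.90 Y59.16
M4 S248
G01 X68.72 Y137.75 F3009
M5
G0 X104.36 Y70.15
M4 S248
G01 X134.84 Y39.88 F3009
G01 X93.38 Y28.63 F3009
G01 X104.36 Y70.15 F3009
M5
G0 X0.00 Y0.00

Since the viewBox matches the mm dimensions, user units are millimetres directly. The only transform is the Y-flip y_m = 145.01 − y_svg.

Shape 1 is a rectangle drawn with `<polygon>`. Its stroke #008000 means engrave at S248, F3009. After flipping Y the toolpath is (65.67,72.38) → (117.17,72.38) → (117.17,60.24) → (65.67,60.24) → (65.67,72.38), returning to the start.

Shape 2 is a line segment drawn with `<path>`. Its stroke #008000 means engrave at S248, F3009. After flipping Y the toolpath is (16.96,134.88) → (122.90,89.82).

Shape 3 is a cubic bezier drawn with `<path>`. Its stroke #008000 means engrave at S248, F3009. After flipping Y the toolpath is (52.31,129.42) → (50.85,133.22) → (50.78,131.45) → (52.34,126.44) → (55.77,120.53) → (61.32,116.06).

Shape 4 is a line segment drawn with `<polyline>`. Its stroke #008000 means engrave at S248, F3009. After flipping Y the toolpath is (80.90,59.16) → (68.72,137.75).

Shape 5 is a regular polygon drawn with `<path>`. Its stroke #008000 means engrave at S248, F3009. After flipping Y the toolpath is (104.36,70.15) → (134.84,39.88) → (93.38,28.63) → (104.36,70.15), returning to the start.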